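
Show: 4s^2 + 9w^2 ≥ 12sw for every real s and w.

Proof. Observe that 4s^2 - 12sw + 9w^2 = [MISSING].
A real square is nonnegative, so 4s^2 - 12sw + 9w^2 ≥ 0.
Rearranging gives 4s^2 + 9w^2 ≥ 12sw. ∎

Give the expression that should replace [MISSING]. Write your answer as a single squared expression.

4s^2 - 12sw + 9w^2 is a perfect-square trinomial: the outer terms are (2s)^2 and (3w)^2, and the cross term is -2·2s·3w.
So 4s^2 - 12sw + 9w^2 = (2s - 3w)^2 ≥ 0.

(2s - 3w)^2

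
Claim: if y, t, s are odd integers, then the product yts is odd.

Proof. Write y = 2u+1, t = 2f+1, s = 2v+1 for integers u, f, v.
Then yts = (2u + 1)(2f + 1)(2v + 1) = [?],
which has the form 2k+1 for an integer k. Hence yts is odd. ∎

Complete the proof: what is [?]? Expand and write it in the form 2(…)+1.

2(4fuv + 2fu + 2fv + f + 2uv + u + v) + 1

Expanding: (2u + 1)(2f + 1)(2v + 1) = 8fuv + 4fu + 4fv + 2f + 4uv + 2u + 2v + 1.
Every term except the constant is even, so this is 2(4fuv + 2fu + 2fv + f + 2uv + u + v) + 1,
and 4fuv + 2fu + 2fv + f + 2uv + u + v ∈ ℤ gives the required form.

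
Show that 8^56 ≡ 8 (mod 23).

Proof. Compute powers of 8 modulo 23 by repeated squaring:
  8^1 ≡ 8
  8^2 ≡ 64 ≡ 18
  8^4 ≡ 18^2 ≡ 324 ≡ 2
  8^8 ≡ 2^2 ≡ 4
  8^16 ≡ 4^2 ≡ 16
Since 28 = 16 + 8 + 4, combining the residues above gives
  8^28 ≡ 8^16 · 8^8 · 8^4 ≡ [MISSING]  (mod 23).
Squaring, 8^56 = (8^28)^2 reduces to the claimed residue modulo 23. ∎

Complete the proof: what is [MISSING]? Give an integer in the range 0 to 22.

8^16 · 8^8 · 8^4 ≡ 16 · 4 · 2 = 128.
128 mod 23 = 13, so 8^28 ≡ 13 (mod 23).

13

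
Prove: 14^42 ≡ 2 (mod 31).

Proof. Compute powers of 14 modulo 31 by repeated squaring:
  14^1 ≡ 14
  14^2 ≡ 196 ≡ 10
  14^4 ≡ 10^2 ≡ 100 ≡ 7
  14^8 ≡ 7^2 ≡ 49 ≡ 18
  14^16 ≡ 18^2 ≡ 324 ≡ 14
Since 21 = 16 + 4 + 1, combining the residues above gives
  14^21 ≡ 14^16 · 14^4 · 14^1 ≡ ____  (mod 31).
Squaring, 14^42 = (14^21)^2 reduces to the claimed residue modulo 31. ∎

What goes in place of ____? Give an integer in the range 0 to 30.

8

14^16 · 14^4 · 14^1 ≡ 14 · 7 · 14 = 1372.
1372 mod 31 = 8, so 14^21 ≡ 8 (mod 31).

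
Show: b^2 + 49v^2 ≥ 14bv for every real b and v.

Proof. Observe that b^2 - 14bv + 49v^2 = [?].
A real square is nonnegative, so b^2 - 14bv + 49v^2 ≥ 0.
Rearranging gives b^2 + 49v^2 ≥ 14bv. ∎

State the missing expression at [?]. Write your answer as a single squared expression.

(b - 7v)^2

b^2 - 14bv + 49v^2 is a perfect-square trinomial: the outer terms are (b)^2 and (7v)^2, and the cross term is -2·b·7v.
So b^2 - 14bv + 49v^2 = (b - 7v)^2 ≥ 0.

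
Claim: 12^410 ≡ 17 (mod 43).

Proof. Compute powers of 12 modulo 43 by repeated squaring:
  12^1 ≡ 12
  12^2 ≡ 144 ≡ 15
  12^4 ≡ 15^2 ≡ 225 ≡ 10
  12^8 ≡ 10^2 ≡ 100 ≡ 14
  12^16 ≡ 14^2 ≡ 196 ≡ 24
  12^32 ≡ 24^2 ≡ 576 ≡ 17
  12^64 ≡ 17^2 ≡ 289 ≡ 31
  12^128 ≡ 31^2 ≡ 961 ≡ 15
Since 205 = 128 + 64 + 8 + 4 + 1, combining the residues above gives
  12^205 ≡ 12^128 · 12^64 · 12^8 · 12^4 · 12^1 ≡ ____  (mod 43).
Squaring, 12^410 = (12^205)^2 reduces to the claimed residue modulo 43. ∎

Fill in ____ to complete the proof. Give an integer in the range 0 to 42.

12^128 · 12^64 · 12^8 · 12^4 · 12^1 ≡ 15 · 31 · 14 · 10 · 12 = 781200.
781200 mod 43 = 19, so 12^205 ≡ 19 (mod 43).

19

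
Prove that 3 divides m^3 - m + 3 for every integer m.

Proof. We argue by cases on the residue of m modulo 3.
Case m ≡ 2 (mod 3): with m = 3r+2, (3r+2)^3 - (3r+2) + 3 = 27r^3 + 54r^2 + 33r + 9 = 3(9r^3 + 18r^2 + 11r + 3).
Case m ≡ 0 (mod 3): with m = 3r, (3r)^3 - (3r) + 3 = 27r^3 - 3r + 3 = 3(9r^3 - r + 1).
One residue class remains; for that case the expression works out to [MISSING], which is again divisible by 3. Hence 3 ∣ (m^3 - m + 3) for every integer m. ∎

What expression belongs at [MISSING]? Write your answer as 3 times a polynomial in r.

3(9r^3 + 9r^2 + 2r + 1)

Only m ≡ 1 (mod 3) is unaccounted for. Put m = 3r+1:
(3r+1)^3 - (3r+1) + 3 expands to 27r^3 + 27r^2 + 6r + 3,
and factoring out 3 leaves 3(9r^3 + 9r^2 + 2r + 1).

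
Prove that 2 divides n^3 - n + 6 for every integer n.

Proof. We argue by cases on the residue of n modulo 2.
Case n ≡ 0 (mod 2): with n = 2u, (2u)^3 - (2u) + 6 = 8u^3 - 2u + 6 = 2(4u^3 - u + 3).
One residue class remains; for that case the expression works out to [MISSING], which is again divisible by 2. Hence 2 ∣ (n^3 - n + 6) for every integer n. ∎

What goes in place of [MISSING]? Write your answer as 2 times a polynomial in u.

Only n ≡ 1 (mod 2) is unaccounted for. Put n = 2u+1:
(2u+1)^3 - (2u+1) + 6 expands to 8u^3 + 12u^2 + 4u + 6,
and factoring out 2 leaves 2(4u^3 + 6u^2 + 2u + 3).

2(4u^3 + 6u^2 + 2u + 3)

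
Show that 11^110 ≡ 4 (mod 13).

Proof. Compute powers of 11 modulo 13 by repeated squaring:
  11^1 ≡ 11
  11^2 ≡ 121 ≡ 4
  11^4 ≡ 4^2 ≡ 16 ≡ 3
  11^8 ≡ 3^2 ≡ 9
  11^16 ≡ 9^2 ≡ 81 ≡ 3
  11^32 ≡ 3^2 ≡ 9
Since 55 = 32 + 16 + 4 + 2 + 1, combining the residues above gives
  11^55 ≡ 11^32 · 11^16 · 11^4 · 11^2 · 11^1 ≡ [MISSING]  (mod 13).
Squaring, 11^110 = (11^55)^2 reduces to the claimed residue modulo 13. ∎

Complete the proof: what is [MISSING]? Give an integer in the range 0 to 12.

11^32 · 11^16 · 11^4 · 11^2 · 11^1 ≡ 9 · 3 · 3 · 4 · 11 = 3564.
3564 mod 13 = 2, so 11^55 ≡ 2 (mod 13).

2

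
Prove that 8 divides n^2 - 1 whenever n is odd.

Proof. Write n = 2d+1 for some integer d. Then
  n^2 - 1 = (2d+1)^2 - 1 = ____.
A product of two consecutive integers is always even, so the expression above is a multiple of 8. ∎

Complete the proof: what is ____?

(2d+1)^2 - 1 = 4d^2 + 4d + 1 - 1 = 4d^2 + 4d = 4d(d+1).
Since d and d+1 are consecutive, d(d+1) is even, and 4·(even) is a multiple of 8.

4d(d + 1)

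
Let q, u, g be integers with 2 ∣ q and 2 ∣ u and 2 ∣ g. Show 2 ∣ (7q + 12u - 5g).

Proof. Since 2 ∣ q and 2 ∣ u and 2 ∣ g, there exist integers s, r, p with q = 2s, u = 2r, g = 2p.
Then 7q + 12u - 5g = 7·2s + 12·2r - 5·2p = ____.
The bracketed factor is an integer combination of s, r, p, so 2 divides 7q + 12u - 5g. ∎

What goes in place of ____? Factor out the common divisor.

2(-5p + 12r + 7s)

Each term has a factor of 2: 7·2s + 12·2r - 5·2p = 2·(-5p + 12r + 7s).
Since -5p + 12r + 7s is an integer, 2 ∣ (7q + 12u - 5g).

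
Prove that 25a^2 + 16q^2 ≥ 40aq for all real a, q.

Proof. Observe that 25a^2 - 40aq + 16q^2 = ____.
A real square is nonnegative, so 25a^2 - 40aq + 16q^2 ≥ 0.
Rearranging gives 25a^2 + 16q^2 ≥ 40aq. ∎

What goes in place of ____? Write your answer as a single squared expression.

(5a - 4q)^2

The leading and trailing coefficients are 5^2 and 4^2, and 40 = 2·5·4, so the trinomial is (5a - 4q)^2.
Hence 25a^2 - 40aq + 16q^2 ≥ 0.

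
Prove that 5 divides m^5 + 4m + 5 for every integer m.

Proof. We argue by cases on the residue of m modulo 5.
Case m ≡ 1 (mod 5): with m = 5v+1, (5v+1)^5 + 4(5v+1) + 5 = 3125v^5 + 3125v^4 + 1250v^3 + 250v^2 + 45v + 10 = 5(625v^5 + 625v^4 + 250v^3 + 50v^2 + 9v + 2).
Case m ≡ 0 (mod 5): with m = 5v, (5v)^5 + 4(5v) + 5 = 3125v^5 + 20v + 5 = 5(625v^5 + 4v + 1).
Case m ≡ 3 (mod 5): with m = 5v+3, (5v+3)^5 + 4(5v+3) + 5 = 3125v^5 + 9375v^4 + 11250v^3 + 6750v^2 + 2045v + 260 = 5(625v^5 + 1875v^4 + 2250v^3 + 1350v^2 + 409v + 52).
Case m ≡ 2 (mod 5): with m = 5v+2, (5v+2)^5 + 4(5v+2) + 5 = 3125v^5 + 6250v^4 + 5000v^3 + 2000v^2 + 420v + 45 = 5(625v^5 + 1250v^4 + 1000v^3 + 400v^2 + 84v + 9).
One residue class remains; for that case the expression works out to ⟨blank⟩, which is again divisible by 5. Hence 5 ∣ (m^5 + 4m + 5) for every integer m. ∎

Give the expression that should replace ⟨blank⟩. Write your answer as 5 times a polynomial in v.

5(625v^5 + 2500v^4 + 4000v^3 + 3200v^2 + 1284v + 209)

The residues treated are {1, 0, 3, 2}, so the missing case is m ≡ 4 (mod 5); write m = 5v+4.
Then (5v+4)^5 + 4(5v+4) + 5 = 3125v^5 + 12500v^4 + 20000v^3 + 16000v^2 + 6420v + 1045 = 5(625v^5 + 2500v^4 + 4000v^3 + 3200v^2 + 1284v + 209).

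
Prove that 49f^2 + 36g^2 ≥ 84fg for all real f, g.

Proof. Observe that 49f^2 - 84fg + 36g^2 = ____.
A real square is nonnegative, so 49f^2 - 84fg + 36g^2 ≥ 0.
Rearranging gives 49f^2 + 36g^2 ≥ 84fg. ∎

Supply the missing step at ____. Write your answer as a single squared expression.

49f^2 - 84fg + 36g^2 is a perfect-square trinomial: the outer terms are (7f)^2 and (6g)^2, and the cross term is -2·7f·6g.
So 49f^2 - 84fg + 36g^2 = (7f - 6g)^2 ≥ 0.

(7f - 6g)^2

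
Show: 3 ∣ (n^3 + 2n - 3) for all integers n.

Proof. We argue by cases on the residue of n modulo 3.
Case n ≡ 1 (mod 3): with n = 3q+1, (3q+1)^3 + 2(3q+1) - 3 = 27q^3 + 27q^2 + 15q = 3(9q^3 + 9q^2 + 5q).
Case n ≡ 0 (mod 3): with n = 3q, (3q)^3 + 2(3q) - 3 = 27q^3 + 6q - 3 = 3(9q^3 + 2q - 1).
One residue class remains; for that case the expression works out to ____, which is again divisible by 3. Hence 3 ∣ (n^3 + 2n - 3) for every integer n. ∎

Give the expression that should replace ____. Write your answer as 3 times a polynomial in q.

3(9q^3 + 18q^2 + 14q + 3)

Only n ≡ 2 (mod 3) is unaccounted for. Put n = 3q+2:
(3q+2)^3 + 2(3q+2) - 3 expands to 27q^3 + 54q^2 + 42q + 9,
and factoring out 3 leaves 3(9q^3 + 18q^2 + 14q + 3).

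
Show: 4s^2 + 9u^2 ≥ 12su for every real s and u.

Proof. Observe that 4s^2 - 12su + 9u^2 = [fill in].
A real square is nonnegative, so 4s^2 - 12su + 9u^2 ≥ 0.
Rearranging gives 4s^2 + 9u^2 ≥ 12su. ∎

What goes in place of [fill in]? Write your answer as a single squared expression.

(2s - 3u)^2

4s^2 - 12su + 9u^2 is a perfect-square trinomial: the outer terms are (2s)^2 and (3u)^2, and the cross term is -2·2s·3u.
So 4s^2 - 12su + 9u^2 = (2s - 3u)^2 ≥ 0.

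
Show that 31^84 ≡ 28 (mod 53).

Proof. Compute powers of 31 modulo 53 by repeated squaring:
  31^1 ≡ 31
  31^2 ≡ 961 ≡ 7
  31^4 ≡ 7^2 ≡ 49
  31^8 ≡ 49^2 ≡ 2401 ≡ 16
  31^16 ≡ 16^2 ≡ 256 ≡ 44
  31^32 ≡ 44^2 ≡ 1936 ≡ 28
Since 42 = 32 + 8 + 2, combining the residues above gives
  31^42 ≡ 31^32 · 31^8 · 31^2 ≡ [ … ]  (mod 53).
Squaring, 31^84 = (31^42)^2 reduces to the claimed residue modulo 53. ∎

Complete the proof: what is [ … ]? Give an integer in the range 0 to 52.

9

31^32 · 31^8 · 31^2 ≡ 28 · 16 · 7 = 3136.
3136 mod 53 = 9, so 31^42 ≡ 9 (mod 53).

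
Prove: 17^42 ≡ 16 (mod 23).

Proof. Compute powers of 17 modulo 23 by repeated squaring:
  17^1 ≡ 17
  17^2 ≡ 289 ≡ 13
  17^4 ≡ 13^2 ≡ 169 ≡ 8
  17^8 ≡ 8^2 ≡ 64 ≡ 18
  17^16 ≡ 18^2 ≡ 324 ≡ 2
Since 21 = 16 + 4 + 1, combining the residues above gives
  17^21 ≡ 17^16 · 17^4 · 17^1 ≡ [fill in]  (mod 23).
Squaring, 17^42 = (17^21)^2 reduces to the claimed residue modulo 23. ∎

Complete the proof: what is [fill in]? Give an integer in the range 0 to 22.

19

Multiply the listed residues: 2 · 8 · 17 = 16 → 272.
Reducing modulo 23: 272 = 11·23 + 19, so 17^21 ≡ 19.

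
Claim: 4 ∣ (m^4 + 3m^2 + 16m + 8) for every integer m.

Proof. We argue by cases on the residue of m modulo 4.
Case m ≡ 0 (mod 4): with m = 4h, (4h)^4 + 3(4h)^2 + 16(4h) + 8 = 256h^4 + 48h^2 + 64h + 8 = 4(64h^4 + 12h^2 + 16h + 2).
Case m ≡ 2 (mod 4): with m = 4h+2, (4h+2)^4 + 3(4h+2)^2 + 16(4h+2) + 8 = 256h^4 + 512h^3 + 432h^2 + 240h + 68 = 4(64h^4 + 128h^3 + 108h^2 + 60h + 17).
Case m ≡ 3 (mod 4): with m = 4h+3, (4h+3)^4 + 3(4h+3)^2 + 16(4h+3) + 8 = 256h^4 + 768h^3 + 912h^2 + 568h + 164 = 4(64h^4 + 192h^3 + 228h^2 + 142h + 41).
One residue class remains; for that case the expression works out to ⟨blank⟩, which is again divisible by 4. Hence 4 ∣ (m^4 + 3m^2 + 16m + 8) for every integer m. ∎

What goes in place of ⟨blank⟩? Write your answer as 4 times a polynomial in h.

The residues treated are {0, 2, 3}, so the missing case is m ≡ 1 (mod 4); write m = 4h+1.
Then (4h+1)^4 + 3(4h+1)^2 + 16(4h+1) + 8 = 256h^4 + 256h^3 + 144h^2 + 104h + 28 = 4(64h^4 + 64h^3 + 36h^2 + 26h + 7).

4(64h^4 + 64h^3 + 36h^2 + 26h + 7)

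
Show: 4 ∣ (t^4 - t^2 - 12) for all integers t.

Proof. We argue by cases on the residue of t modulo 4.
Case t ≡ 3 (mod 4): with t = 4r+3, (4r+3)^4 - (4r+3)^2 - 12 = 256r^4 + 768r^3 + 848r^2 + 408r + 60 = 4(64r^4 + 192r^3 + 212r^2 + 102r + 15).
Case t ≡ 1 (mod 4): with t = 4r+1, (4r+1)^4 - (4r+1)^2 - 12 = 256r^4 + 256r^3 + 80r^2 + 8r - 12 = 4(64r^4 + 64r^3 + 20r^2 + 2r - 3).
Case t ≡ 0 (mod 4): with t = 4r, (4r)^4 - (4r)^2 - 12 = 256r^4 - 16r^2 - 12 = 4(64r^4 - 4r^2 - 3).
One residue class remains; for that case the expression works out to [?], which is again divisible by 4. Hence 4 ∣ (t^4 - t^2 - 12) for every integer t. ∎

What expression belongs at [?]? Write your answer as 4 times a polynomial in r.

The residues treated are {3, 1, 0}, so the missing case is t ≡ 2 (mod 4); write t = 4r+2.
Then (4r+2)^4 - (4r+2)^2 - 12 = 256r^4 + 512r^3 + 368r^2 + 112r = 4(64r^4 + 128r^3 + 92r^2 + 28r).

4(64r^4 + 128r^3 + 92r^2 + 28r)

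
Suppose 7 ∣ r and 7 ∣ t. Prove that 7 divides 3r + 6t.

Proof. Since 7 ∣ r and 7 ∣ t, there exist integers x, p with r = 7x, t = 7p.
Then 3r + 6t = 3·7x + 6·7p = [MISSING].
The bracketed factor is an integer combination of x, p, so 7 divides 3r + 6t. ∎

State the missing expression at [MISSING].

Each term has a factor of 7: 3·7x + 6·7p = 7·(6p + 3x).
Since 6p + 3x is an integer, 7 ∣ (3r + 6t).

7(6p + 3x)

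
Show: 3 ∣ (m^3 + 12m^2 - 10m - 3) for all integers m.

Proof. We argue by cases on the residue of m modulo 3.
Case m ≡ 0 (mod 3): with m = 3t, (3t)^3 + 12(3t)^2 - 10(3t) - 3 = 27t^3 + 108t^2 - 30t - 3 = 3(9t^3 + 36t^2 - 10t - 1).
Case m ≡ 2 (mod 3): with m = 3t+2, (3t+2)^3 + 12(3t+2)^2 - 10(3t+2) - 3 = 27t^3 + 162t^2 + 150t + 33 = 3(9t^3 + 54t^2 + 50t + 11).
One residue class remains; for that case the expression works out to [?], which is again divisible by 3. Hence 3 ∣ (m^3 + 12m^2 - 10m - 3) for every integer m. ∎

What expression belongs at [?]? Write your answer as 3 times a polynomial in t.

3(9t^3 + 45t^2 + 17t)

Only m ≡ 1 (mod 3) is unaccounted for. Put m = 3t+1:
(3t+1)^3 + 12(3t+1)^2 - 10(3t+1) - 3 expands to 27t^3 + 135t^2 + 51t,
and factoring out 3 leaves 3(9t^3 + 45t^2 + 17t).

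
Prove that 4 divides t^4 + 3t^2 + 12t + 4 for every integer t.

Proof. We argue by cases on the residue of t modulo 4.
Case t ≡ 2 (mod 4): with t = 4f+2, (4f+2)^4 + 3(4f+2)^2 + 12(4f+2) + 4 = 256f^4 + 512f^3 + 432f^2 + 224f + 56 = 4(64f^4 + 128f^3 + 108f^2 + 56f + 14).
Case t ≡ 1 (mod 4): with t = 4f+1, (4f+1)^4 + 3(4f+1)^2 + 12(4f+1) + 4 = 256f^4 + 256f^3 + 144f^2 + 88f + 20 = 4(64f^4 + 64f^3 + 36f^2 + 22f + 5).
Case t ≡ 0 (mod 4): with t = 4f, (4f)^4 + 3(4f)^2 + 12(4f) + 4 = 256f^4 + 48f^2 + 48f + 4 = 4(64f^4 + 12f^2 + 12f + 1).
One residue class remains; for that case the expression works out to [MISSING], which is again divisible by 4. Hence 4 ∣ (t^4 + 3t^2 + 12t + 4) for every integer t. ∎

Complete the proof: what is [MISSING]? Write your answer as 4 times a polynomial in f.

4(64f^4 + 192f^3 + 228f^2 + 138f + 37)

Only t ≡ 3 (mod 4) is unaccounted for. Put t = 4f+3:
(4f+3)^4 + 3(4f+3)^2 + 12(4f+3) + 4 expands to 256f^4 + 768f^3 + 912f^2 + 552f + 148,
and factoring out 4 leaves 4(64f^4 + 192f^3 + 228f^2 + 138f + 37).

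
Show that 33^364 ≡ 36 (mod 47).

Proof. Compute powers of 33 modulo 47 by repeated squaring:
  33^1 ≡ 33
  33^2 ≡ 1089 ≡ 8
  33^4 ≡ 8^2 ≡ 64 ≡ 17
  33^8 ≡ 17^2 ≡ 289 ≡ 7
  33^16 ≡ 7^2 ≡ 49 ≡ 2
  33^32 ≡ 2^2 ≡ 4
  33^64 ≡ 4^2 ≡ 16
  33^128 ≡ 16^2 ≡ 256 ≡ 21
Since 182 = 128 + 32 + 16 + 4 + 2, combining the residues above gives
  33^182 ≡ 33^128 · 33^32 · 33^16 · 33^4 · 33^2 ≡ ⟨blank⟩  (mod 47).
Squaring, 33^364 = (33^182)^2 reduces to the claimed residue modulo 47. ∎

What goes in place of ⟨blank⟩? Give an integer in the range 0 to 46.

33^128 · 33^32 · 33^16 · 33^4 · 33^2 ≡ 21 · 4 · 2 · 17 · 8 = 22848.
22848 mod 47 = 6, so 33^182 ≡ 6 (mod 47).

6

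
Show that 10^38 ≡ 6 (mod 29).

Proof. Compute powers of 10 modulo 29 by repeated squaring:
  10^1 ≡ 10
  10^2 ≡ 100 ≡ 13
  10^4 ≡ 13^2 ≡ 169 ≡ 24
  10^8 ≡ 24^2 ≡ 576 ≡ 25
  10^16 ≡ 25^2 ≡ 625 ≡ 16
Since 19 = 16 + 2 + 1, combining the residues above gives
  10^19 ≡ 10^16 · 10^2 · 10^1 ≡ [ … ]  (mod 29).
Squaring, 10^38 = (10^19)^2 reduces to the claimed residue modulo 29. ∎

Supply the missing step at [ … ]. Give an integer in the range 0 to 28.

10^16 · 10^2 · 10^1 ≡ 16 · 13 · 10 = 2080.
2080 mod 29 = 21, so 10^19 ≡ 21 (mod 29).

21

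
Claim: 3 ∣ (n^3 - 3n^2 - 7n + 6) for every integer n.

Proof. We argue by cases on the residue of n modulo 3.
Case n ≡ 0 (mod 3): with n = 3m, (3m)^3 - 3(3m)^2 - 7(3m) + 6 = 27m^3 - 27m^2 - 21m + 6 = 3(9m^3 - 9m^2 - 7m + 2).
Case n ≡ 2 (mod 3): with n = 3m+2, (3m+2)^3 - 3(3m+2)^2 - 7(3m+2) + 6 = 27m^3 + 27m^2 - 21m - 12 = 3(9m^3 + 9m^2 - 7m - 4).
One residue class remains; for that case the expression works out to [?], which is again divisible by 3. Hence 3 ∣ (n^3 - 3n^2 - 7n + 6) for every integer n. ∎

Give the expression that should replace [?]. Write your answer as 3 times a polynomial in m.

Only n ≡ 1 (mod 3) is unaccounted for. Put n = 3m+1:
(3m+1)^3 - 3(3m+1)^2 - 7(3m+1) + 6 expands to 27m^3 - 30m - 3,
and factoring out 3 leaves 3(9m^3 - 10m - 1).

3(9m^3 - 10m - 1)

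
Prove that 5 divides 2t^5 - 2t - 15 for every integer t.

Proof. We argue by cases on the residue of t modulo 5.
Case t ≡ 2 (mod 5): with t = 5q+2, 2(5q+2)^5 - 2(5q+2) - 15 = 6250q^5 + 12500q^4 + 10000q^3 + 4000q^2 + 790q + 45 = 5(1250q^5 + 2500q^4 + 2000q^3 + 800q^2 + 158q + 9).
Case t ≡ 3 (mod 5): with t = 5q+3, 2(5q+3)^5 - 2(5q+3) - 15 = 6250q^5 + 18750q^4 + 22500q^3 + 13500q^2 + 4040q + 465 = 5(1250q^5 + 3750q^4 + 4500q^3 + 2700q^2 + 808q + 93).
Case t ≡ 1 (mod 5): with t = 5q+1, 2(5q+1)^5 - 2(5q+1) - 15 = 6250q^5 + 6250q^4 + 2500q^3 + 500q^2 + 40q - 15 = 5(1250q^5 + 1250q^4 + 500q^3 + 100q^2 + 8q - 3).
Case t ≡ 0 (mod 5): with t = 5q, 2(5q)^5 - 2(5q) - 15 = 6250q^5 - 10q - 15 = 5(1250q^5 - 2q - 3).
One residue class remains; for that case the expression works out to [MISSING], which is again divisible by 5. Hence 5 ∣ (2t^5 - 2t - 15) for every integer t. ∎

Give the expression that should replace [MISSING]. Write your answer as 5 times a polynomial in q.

5(1250q^5 + 5000q^4 + 8000q^3 + 6400q^2 + 2558q + 405)

Only t ≡ 4 (mod 5) is unaccounted for. Put t = 5q+4:
2(5q+4)^5 - 2(5q+4) - 15 expands to 6250q^5 + 25000q^4 + 40000q^3 + 32000q^2 + 12790q + 2025,
and factoring out 5 leaves 5(1250q^5 + 5000q^4 + 8000q^3 + 6400q^2 + 2558q + 405).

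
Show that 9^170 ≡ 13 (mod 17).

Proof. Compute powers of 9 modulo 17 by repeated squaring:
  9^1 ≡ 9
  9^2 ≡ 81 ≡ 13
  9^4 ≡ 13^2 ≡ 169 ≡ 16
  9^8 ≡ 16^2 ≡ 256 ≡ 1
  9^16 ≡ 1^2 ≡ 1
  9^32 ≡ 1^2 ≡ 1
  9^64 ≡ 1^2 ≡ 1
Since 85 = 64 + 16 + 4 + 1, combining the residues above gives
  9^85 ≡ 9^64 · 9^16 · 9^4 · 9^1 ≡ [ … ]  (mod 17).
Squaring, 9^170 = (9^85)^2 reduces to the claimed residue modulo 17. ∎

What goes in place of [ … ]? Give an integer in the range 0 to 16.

Multiply the listed residues: 1 · 1 · 16 · 9 = 1 → 16 → 144.
Reducing modulo 17: 144 = 8·17 + 8, so 9^85 ≡ 8.

8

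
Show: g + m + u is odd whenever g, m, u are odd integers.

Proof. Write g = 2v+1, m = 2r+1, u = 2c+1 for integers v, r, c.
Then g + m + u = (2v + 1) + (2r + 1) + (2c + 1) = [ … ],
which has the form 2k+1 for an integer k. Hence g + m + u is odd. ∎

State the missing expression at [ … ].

(2v + 1) + (2r + 1) + (2c + 1) = 2c + 2r + 2v + 3
= 2(c + r + v + 1) + 1.
Since c + r + v + 1 is an integer, the sum is of the form 2k+1 for an integer k.

2(c + r + v + 1) + 1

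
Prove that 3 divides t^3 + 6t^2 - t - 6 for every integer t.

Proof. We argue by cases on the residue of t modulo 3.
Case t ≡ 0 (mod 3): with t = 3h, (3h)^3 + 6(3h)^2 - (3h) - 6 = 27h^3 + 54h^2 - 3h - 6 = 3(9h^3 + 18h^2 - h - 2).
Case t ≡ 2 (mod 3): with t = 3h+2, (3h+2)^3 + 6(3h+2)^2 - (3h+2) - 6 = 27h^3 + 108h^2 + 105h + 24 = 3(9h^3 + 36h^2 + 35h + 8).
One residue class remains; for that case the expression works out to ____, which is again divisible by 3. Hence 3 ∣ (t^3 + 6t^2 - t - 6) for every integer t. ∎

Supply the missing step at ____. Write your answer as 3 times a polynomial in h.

3(9h^3 + 27h^2 + 14h)

Only t ≡ 1 (mod 3) is unaccounted for. Put t = 3h+1:
(3h+1)^3 + 6(3h+1)^2 - (3h+1) - 6 expands to 27h^3 + 81h^2 + 42h,
and factoring out 3 leaves 3(9h^3 + 27h^2 + 14h).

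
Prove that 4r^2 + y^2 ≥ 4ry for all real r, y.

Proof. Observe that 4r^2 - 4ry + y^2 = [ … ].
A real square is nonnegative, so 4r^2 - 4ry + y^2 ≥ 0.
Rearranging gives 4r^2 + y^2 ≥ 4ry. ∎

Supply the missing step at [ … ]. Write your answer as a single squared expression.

4r^2 - 4ry + y^2 is a perfect-square trinomial: the outer terms are (2r)^2 and (y)^2, and the cross term is -2·2r·y.
So 4r^2 - 4ry + y^2 = (2r - y)^2 ≥ 0.

(2r - y)^2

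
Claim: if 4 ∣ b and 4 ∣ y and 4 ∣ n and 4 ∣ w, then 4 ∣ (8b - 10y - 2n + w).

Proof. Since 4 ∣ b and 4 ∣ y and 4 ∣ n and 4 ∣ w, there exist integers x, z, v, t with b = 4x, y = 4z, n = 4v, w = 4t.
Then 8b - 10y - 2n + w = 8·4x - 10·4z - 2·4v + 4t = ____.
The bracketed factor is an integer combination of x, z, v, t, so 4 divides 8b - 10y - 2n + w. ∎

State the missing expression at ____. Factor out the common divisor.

4(t - 2v + 8x - 10z)

Each term has a factor of 4: 8·4x - 10·4z - 2·4v + 4t = 4·(t - 2v + 8x - 10z).
Since t - 2v + 8x - 10z is an integer, 4 ∣ (8b - 10y - 2n + w).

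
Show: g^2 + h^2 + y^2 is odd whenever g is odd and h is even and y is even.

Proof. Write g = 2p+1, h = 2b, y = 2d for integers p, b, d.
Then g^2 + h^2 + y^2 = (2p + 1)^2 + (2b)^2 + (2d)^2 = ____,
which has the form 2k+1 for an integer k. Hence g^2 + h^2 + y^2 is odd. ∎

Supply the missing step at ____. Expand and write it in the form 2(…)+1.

(2p + 1)^2 + (2b)^2 + (2d)^2 = 4b^2 + 4d^2 + 4p^2 + 4p + 1
= 2(2b^2 + 2d^2 + 2p^2 + 2p) + 1.
Since 2b^2 + 2d^2 + 2p^2 + 2p is an integer, the sum of squares is of the form 2k+1 for an integer k.

2(2b^2 + 2d^2 + 2p^2 + 2p) + 1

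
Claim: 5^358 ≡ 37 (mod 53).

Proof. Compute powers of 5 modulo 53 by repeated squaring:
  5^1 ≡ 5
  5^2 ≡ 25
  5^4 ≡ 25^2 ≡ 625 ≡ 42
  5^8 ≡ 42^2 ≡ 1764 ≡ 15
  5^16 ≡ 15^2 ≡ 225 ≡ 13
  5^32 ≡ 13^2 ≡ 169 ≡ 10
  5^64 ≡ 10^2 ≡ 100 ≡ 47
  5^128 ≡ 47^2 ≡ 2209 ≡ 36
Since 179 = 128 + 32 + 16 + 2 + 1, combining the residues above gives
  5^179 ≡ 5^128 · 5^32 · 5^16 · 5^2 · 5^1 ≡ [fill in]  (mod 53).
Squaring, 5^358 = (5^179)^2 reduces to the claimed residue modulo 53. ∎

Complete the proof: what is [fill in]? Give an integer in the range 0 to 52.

39

Multiply the listed residues: 36 · 10 · 13 · 25 · 5 = 360 → 4680 → 117000 → 585000.
Reducing modulo 53: 585000 = 11037·53 + 39, so 5^179 ≡ 39.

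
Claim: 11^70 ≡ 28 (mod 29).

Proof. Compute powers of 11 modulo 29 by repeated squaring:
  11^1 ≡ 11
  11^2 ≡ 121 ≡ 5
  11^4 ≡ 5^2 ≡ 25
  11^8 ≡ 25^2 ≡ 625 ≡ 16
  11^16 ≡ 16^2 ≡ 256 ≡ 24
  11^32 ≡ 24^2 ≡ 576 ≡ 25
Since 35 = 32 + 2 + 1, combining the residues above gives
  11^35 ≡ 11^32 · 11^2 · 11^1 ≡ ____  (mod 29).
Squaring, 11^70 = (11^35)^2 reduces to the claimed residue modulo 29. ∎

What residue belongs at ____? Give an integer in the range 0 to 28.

Multiply the listed residues: 25 · 5 · 11 = 125 → 1375.
Reducing modulo 29: 1375 = 47·29 + 12, so 11^35 ≡ 12.

12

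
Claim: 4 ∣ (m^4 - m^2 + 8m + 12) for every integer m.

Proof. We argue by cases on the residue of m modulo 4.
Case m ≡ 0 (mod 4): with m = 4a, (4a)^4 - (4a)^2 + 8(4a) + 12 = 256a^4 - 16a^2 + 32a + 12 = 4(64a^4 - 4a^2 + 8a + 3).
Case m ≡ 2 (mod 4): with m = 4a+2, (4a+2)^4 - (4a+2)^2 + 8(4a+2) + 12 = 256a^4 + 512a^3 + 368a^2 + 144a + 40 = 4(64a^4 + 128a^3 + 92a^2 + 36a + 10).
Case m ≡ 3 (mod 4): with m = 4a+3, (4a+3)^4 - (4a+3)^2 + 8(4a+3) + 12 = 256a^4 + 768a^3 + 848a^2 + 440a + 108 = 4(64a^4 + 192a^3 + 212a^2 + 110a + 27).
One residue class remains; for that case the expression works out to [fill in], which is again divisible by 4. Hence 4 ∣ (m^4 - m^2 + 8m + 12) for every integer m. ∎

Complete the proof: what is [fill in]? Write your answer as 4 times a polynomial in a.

The residues treated are {0, 2, 3}, so the missing case is m ≡ 1 (mod 4); write m = 4a+1.
Then (4a+1)^4 - (4a+1)^2 + 8(4a+1) + 12 = 256a^4 + 256a^3 + 80a^2 + 40a + 20 = 4(64a^4 + 64a^3 + 20a^2 + 10a + 5).

4(64a^4 + 64a^3 + 20a^2 + 10a + 5)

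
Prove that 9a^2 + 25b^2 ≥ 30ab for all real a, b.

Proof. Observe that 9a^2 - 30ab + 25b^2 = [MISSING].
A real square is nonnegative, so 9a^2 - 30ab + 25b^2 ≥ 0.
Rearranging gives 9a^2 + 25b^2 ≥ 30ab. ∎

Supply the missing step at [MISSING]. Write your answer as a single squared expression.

The leading and trailing coefficients are 3^2 and 5^2, and 30 = 2·3·5, so the trinomial is (3a - 5b)^2.
Hence 9a^2 - 30ab + 25b^2 ≥ 0.

(3a - 5b)^2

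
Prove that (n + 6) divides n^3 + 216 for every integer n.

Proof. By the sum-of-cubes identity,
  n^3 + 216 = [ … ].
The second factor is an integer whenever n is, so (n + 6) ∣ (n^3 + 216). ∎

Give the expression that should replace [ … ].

a^3 + b^3 = (a + b)(a^2 - ab + b^2). With a = n, b = 6:
n^3 + 216 = (n + 6)(n^2 - 6n + 36).

(n + 6)(n^2 - 6n + 36)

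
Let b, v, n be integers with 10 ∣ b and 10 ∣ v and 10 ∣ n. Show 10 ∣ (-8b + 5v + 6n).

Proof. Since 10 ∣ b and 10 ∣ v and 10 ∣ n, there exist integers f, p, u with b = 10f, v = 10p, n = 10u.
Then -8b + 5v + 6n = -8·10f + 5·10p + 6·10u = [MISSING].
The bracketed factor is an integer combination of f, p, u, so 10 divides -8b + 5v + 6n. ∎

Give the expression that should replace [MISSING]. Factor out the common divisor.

10(-8f + 5p + 6u)

Pull the common 10 out of every term: -8·10f + 5·10p + 6·10u = 10(-8f + 5p + 6u).
-8f + 5p + 6u is an integer, which exhibits the divisibility.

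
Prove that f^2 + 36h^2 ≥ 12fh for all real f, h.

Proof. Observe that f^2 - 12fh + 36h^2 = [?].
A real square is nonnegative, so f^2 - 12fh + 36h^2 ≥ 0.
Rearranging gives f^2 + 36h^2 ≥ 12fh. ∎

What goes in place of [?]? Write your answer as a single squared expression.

(f - 6h)^2

f^2 - 12fh + 36h^2 is a perfect-square trinomial: the outer terms are (f)^2 and (6h)^2, and the cross term is -2·f·6h.
So f^2 - 12fh + 36h^2 = (f - 6h)^2 ≥ 0.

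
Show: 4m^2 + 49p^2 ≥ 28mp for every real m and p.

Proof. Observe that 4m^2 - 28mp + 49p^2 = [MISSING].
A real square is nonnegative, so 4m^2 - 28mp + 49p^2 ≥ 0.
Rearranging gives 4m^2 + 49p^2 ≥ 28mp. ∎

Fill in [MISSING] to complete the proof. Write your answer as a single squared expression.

The leading and trailing coefficients are 2^2 and 7^2, and 28 = 2·2·7, so the trinomial is (2m - 7p)^2.
Hence 4m^2 - 28mp + 49p^2 ≥ 0.

(2m - 7p)^2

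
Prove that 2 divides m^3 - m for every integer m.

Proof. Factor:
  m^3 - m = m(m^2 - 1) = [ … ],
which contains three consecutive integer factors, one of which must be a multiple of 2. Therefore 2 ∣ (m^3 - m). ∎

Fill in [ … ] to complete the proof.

m(m^2 - 1) = m(m - 1)(m + 1) = (m - 1)m(m + 1).
These three factors are consecutive integers, so their product is divisible by 2.

(m - 1)m(m + 1)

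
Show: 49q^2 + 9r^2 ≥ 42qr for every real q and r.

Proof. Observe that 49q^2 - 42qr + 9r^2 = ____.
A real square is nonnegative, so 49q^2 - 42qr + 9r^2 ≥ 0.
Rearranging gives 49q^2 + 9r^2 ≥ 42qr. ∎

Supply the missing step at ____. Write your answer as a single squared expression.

(7q - 3r)^2

The leading and trailing coefficients are 7^2 and 3^2, and 42 = 2·7·3, so the trinomial is (7q - 3r)^2.
Hence 49q^2 - 42qr + 9r^2 ≥ 0.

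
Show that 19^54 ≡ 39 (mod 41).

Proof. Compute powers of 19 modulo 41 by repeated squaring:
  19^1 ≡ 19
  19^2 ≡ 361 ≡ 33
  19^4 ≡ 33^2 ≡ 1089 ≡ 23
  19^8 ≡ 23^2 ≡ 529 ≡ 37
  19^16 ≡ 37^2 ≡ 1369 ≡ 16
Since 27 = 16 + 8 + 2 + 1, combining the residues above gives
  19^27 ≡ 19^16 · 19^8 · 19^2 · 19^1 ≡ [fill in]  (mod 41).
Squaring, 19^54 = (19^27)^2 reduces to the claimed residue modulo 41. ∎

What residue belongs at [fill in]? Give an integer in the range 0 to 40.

Multiply the listed residues: 16 · 37 · 33 · 19 = 592 → 19536 → 371184.
Reducing modulo 41: 371184 = 9053·41 + 11, so 19^27 ≡ 11.

11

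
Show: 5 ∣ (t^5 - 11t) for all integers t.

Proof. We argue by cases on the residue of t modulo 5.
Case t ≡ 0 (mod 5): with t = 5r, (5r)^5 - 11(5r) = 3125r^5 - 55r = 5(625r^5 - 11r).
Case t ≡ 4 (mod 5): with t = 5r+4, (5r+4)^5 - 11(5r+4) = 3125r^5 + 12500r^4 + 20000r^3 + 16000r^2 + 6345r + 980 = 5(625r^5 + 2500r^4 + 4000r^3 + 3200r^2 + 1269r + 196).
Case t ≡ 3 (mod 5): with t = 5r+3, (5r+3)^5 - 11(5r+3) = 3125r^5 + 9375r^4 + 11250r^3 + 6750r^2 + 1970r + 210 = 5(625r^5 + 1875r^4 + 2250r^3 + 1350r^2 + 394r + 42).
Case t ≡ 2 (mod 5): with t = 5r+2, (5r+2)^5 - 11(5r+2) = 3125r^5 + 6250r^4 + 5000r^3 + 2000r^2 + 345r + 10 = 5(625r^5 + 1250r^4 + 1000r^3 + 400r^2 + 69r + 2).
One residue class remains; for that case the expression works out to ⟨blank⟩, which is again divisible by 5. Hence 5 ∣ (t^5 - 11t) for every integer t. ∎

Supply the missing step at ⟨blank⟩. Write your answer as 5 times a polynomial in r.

5(625r^5 + 625r^4 + 250r^3 + 50r^2 - 6r - 2)

Only t ≡ 1 (mod 5) is unaccounted for. Put t = 5r+1:
(5r+1)^5 - 11(5r+1) expands to 3125r^5 + 3125r^4 + 1250r^3 + 250r^2 - 30r - 10,
and factoring out 5 leaves 5(625r^5 + 625r^4 + 250r^3 + 50r^2 - 6r - 2).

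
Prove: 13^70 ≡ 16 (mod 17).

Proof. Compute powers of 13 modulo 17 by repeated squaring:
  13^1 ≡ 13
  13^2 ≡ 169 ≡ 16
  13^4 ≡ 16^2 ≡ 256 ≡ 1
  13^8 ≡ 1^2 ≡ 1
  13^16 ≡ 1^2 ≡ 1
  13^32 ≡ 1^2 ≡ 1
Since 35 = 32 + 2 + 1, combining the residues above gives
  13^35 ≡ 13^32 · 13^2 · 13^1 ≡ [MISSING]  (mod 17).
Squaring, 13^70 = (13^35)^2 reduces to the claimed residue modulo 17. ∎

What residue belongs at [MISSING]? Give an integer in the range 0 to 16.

4

Multiply the listed residues: 1 · 16 · 13 = 16 → 208.
Reducing modulo 17: 208 = 12·17 + 4, so 13^35 ≡ 4.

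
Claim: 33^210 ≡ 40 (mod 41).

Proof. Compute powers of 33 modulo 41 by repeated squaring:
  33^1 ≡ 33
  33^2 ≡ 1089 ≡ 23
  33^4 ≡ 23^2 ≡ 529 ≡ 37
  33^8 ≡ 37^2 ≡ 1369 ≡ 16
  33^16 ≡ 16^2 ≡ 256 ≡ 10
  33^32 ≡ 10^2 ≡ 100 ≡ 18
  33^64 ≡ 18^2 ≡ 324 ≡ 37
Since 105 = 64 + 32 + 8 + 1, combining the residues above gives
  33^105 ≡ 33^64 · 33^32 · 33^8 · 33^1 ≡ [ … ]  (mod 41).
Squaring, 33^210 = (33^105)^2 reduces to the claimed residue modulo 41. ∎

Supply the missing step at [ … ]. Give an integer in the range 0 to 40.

33^64 · 33^32 · 33^8 · 33^1 ≡ 37 · 18 · 16 · 33 = 351648.
351648 mod 41 = 32, so 33^105 ≡ 32 (mod 41).

32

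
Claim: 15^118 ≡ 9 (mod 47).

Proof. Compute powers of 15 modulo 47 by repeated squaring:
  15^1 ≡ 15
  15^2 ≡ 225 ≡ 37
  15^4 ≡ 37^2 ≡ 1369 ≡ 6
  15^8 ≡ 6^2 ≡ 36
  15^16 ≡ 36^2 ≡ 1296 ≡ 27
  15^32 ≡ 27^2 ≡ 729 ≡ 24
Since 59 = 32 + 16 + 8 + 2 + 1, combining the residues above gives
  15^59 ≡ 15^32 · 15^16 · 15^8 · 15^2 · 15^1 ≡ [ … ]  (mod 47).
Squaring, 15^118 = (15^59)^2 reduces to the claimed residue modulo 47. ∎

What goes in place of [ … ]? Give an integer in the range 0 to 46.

44

15^32 · 15^16 · 15^8 · 15^2 · 15^1 ≡ 24 · 27 · 36 · 37 · 15 = 12947040.
12947040 mod 47 = 44, so 15^59 ≡ 44 (mod 47).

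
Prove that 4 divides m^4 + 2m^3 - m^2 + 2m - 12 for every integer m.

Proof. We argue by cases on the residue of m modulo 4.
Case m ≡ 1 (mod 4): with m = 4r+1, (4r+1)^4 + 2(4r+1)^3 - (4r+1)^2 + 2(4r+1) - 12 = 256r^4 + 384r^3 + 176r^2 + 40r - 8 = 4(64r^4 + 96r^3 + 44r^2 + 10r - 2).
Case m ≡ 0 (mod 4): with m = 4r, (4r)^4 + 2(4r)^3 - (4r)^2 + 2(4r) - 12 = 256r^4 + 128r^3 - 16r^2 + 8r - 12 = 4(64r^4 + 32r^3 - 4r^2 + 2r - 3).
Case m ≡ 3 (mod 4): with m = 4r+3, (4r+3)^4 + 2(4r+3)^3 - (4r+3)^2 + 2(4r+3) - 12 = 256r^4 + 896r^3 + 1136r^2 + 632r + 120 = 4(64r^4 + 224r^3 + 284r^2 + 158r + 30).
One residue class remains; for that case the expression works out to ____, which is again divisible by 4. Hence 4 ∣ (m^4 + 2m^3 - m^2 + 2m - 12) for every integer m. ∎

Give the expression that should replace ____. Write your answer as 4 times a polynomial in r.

4(64r^4 + 160r^3 + 140r^2 + 54r + 5)

Only m ≡ 2 (mod 4) is unaccounted for. Put m = 4r+2:
(4r+2)^4 + 2(4r+2)^3 - (4r+2)^2 + 2(4r+2) - 12 expands to 256r^4 + 640r^3 + 560r^2 + 216r + 20,
and factoring out 4 leaves 4(64r^4 + 160r^3 + 140r^2 + 54r + 5).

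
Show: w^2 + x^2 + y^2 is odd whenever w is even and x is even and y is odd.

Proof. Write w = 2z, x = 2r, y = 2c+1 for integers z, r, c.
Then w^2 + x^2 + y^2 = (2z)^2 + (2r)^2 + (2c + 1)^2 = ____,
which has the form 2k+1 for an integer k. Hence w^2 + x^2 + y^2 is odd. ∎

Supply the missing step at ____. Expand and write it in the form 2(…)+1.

(2z)^2 + (2r)^2 + (2c + 1)^2 = 4c^2 + 4c + 4r^2 + 4z^2 + 1
= 2(2c^2 + 2c + 2r^2 + 2z^2) + 1.
Since 2c^2 + 2c + 2r^2 + 2z^2 is an integer, the sum of squares is of the form 2k+1 for an integer k.

2(2c^2 + 2c + 2r^2 + 2z^2) + 1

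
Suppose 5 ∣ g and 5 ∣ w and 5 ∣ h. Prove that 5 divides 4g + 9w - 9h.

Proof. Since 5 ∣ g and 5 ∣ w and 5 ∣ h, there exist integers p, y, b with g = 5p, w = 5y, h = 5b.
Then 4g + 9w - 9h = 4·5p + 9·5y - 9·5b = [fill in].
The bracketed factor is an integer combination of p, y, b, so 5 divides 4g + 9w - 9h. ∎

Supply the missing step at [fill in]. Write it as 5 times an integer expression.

Each term has a factor of 5: 4·5p + 9·5y - 9·5b = 5·(-9b + 4p + 9y).
Since -9b + 4p + 9y is an integer, 5 ∣ (4g + 9w - 9h).

5(-9b + 4p + 9y)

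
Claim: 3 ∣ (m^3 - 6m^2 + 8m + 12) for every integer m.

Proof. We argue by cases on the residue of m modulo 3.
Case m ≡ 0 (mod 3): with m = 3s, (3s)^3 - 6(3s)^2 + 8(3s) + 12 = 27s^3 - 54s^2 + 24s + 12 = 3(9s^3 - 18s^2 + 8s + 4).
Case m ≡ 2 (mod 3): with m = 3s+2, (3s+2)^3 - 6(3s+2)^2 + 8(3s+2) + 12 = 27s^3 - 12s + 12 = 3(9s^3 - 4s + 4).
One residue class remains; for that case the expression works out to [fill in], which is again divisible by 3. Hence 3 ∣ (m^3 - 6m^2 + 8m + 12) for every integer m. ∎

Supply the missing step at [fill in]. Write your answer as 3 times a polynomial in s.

The residues treated are {0, 2}, so the missing case is m ≡ 1 (mod 3); write m = 3s+1.
Then (3s+1)^3 - 6(3s+1)^2 + 8(3s+1) + 12 = 27s^3 - 27s^2 - 3s + 15 = 3(9s^3 - 9s^2 - s + 5).

3(9s^3 - 9s^2 - s + 5)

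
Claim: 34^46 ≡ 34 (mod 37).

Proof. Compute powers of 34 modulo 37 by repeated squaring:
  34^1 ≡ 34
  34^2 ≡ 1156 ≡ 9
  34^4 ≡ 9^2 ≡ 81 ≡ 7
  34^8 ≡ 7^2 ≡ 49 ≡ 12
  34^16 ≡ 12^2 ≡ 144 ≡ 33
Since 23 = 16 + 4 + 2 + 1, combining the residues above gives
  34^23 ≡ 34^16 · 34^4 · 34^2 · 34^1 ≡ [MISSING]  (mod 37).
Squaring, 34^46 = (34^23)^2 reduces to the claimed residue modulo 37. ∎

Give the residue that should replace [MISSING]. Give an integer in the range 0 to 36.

34^16 · 34^4 · 34^2 · 34^1 ≡ 33 · 7 · 9 · 34 = 70686.
70686 mod 37 = 16, so 34^23 ≡ 16 (mod 37).

16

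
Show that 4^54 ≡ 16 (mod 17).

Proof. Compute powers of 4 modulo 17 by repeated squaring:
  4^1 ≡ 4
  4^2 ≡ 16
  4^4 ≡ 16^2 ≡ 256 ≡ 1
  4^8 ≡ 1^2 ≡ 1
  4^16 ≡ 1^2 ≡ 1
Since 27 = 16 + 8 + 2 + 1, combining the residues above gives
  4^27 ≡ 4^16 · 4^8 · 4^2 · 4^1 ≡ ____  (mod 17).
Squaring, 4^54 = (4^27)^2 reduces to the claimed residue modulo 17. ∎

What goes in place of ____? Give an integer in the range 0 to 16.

4^16 · 4^8 · 4^2 · 4^1 ≡ 1 · 1 · 16 · 4 = 64.
64 mod 17 = 13, so 4^27 ≡ 13 (mod 17).

13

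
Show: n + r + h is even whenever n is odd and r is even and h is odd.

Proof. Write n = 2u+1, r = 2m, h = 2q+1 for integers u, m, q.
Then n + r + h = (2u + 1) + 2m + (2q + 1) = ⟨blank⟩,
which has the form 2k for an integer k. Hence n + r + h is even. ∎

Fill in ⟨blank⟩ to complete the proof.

2(m + q + u + 1)

(2u + 1) + 2m + (2q + 1) = 2m + 2q + 2u + 2
= 2(m + q + u + 1).
Since m + q + u + 1 is an integer, the sum is of the form 2k for an integer k.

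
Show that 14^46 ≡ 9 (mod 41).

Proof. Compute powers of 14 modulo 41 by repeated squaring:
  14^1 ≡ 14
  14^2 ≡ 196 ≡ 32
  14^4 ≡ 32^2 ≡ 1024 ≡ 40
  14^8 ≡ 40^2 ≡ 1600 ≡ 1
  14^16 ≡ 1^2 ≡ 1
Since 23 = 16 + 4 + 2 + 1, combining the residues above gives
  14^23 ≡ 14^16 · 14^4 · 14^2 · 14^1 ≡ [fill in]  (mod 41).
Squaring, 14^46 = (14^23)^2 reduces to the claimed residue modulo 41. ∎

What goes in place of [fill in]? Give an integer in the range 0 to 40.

Multiply the listed residues: 1 · 40 · 32 · 14 = 40 → 1280 → 17920.
Reducing modulo 41: 17920 = 437·41 + 3, so 14^23 ≡ 3.

3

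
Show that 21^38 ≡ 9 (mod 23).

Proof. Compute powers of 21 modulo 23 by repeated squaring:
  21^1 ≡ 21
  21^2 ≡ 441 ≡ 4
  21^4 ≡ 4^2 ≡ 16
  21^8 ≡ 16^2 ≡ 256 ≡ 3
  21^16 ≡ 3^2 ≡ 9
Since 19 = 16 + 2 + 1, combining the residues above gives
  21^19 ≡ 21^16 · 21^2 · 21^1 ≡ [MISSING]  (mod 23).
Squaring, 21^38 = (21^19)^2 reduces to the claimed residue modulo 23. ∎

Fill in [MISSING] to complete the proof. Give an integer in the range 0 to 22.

20

Multiply the listed residues: 9 · 4 · 21 = 36 → 756.
Reducing modulo 23: 756 = 32·23 + 20, so 21^19 ≡ 20.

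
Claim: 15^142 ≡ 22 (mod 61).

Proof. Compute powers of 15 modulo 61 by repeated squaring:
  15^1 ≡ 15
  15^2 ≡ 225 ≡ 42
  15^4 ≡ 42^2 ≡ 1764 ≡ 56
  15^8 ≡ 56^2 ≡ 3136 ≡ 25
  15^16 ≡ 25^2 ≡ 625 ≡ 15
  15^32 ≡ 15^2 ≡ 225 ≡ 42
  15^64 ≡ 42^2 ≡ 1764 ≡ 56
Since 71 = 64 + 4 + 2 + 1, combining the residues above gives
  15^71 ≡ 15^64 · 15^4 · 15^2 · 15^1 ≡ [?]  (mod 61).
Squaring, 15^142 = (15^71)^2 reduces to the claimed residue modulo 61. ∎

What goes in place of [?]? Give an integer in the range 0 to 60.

12

Multiply the listed residues: 56 · 56 · 42 · 15 = 3136 → 131712 → 1975680.
Reducing modulo 61: 1975680 = 32388·61 + 12, so 15^71 ≡ 12.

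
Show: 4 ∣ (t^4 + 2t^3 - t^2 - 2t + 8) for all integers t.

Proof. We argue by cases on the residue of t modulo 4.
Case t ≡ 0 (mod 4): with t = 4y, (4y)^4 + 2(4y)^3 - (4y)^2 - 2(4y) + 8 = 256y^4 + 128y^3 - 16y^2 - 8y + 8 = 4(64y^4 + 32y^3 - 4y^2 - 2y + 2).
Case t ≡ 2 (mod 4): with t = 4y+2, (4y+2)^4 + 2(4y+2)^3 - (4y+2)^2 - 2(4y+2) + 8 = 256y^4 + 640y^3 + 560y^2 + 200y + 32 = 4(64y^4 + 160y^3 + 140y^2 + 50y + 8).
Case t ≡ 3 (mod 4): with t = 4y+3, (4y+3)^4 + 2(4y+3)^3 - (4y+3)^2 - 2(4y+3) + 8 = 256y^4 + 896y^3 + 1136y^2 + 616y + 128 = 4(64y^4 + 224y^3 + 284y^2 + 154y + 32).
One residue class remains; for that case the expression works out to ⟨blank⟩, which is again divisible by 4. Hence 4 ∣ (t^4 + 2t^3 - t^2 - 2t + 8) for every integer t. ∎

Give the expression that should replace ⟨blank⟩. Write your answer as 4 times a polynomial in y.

4(64y^4 + 96y^3 + 44y^2 + 6y + 2)

The residues treated are {0, 2, 3}, so the missing case is t ≡ 1 (mod 4); write t = 4y+1.
Then (4y+1)^4 + 2(4y+1)^3 - (4y+1)^2 - 2(4y+1) + 8 = 256y^4 + 384y^3 + 176y^2 + 24y + 8 = 4(64y^4 + 96y^3 + 44y^2 + 6y + 2).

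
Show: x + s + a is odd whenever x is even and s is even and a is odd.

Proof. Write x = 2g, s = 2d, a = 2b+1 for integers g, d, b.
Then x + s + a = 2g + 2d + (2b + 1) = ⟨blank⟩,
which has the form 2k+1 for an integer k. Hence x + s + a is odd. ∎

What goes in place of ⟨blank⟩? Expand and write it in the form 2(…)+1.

Expanding: 2g + 2d + (2b + 1) = 2b + 2d + 2g + 1.
Every term except the constant is even, so this is 2(b + d + g) + 1,
and b + d + g ∈ ℤ gives the required form.

2(b + d + g) + 1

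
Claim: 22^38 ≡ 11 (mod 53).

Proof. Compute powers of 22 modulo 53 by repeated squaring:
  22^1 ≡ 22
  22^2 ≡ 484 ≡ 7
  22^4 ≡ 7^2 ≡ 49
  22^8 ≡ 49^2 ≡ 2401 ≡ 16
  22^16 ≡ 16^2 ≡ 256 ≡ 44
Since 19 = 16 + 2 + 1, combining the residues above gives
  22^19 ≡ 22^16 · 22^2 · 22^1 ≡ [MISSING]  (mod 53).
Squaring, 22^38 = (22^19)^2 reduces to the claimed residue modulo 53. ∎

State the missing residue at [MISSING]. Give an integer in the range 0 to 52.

Multiply the listed residues: 44 · 7 · 22 = 308 → 6776.
Reducing modulo 53: 6776 = 127·53 + 45, so 22^19 ≡ 45.

45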